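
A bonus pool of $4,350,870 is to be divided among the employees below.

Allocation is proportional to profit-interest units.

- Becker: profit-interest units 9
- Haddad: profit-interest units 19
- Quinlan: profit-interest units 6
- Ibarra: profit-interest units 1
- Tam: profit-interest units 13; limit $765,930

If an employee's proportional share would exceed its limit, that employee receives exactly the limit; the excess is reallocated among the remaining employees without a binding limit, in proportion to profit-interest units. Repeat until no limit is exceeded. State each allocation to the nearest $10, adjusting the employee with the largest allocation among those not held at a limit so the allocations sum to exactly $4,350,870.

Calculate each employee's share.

Becker: $921,840 | Haddad: $1,946,110 | Quinlan: $614,560 | Ibarra: $102,430 | Tam: $765,930

Sum of profit-interest units: 48.
Pro-rata shares before constraints: Becker 815,788.12; Haddad 1,722,219.38; Quinlan 543,858.75; Ibarra 90,643.12; Tam 1,178,360.62.
Held at cap: Tam ($765,930); balance $3,584,940 reallocated over remaining profit-interest units 35.
Remaining shares: Becker 921,841.71 → $921,840; Haddad 1,946,110.29 → $1,946,110; Quinlan 614,561.14 → $614,560; Ibarra 102,426.86 → $102,430.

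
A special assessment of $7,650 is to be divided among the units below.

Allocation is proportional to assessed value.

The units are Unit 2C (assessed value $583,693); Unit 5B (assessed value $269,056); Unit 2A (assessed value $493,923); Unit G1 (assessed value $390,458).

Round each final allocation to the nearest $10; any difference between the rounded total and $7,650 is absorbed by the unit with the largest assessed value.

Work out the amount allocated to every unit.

Unit 2C: $2,570 · Unit 5B: $1,180 · Unit 2A: $2,180 · Unit G1: $1,720

Sum of assessed value: 583,693 + 269,056 + 493,923 + 390,458 = 1,737,130.
Unrounded shares: Unit 2C 2,570.48; Unit 5B 1,184.87; Unit 2A 2,175.15; Unit G1 1,719.50.
Rounded to nearest $10: Unit 2C $2,570; Unit 5B $1,180; Unit 2A $2,180; Unit G1 $1,720. Sum = $7,650.
Sum already equals the total — no adjustment.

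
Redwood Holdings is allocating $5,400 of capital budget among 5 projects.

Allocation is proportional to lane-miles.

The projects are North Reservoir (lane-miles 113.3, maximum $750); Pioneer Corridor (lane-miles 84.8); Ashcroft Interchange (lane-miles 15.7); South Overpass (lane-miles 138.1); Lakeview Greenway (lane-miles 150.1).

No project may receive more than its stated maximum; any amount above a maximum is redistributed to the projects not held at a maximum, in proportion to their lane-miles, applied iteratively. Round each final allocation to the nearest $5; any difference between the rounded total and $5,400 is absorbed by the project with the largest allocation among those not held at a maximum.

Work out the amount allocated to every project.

North Reservoir: $750 | Pioneer Corridor: $1,015 | Ashcroft Interchange: $190 | South Overpass: $1,650 | Lakeview Greenway: $1,795

Lane-miles total: 502.
Pro-rata shares before constraints: North Reservoir 1,218.76; Pioneer Corridor 912.19; Ashcroft Interchange 168.88; South Overpass 1,485.54; Lakeview Greenway 1,614.62.
Cap binds for North Reservoir ($750); residual $4,650 reallocated over remaining lane-miles 388.7.
Remaining shares: Pioneer Corridor 1,014.46 → $1,015; Ashcroft Interchange 187.82 → $190; South Overpass 1,652.08 → $1,650; Lakeview Greenway 1,795.64 → $1,795.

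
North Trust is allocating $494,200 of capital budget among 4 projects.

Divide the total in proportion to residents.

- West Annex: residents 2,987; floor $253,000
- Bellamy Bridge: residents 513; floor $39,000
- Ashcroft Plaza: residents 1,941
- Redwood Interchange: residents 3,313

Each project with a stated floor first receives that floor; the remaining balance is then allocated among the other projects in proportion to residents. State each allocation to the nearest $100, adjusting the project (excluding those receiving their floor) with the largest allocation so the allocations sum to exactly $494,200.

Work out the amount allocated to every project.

Fund the minimums — West Annex $253,000; Bellamy Bridge $39,000. Balance $202,200.
Balance split over remaining residents 5,254: Ashcroft Plaza 74,699.31 → $74,700; Redwood Interchange 127,500.69 → $127,500.

West Annex: $253,000 | Bellamy Bridge: $39,000 | Ashcroft Plaza: $74,700 | Redwood Interchange: $127,500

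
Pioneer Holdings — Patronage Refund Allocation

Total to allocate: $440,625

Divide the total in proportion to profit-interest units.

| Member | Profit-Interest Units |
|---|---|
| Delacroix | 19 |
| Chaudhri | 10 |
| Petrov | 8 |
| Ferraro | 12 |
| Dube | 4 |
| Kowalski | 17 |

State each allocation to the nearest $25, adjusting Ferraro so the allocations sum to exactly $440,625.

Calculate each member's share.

Sum of profit-interest units: 70.
Proportional shares: Delacroix 19/70 × $440,625 = 119,598.21; Chaudhri 10/70 × $440,625 = 62,946.43; Petrov 8/70 × $440,625 = 50,357.14; Ferraro 12/70 × $440,625 = 75,535.71; Dube 4/70 × $440,625 = 25,178.57; Kowalski 17/70 × $440,625 = 107,008.93.
Rounded to nearest $25: Delacroix $119,600; Chaudhri $62,950; Petrov $50,350; Ferraro $75,525; Dube $25,175; Kowalski $107,000. Sum = $440,600.
Difference $440,625 − $440,600 = +$25 applied to Ferraro: Ferraro becomes $75,550.

Delacroix: $119,600 | Chaudhri: $62,950 | Petrov: $50,350 | Ferraro: $75,550 | Dube: $25,175 | Kowalski: $107,000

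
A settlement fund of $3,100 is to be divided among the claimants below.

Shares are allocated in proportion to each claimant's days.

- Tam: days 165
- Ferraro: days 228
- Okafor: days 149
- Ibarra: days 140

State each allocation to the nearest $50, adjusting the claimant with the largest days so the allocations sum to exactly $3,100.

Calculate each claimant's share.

Tam: $750 · Ferraro: $1,000 · Okafor: $700 · Ibarra: $650

Combined days = 165 + 228 + 149 + 140 = 682.
Unrounded shares: Tam 750.00; Ferraro 1,036.36; Okafor 677.27; Ibarra 636.36.
Rounded to nearest $50: Tam $750; Ferraro $1,050; Okafor $700; Ibarra $650. Sum = $3,150.
Difference $3,100 − $3,150 = −$50 applied to largest days (Ferraro): Ferraro becomes $1,000.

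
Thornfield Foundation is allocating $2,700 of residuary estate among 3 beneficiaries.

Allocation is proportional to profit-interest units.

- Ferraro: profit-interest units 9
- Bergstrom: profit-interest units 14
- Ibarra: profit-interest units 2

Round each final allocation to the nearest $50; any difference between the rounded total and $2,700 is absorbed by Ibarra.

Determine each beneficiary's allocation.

Profit-interest units total: 25.
Unrounded shares: Ferraro 9/25 × $2,700 = 972.00; Bergstrom 14/25 × $2,700 = 1,512.00; Ibarra 2/25 × $2,700 = 216.00.
At nearest $50: Ferraro $950; Bergstrom $1,500; Ibarra $200. Sum = $2,650.
Difference $2,700 − $2,650 = +$50 applied to Ibarra: Ibarra becomes $250.

Ferraro: $950 · Bergstrom: $1,500 · Ibarra: $250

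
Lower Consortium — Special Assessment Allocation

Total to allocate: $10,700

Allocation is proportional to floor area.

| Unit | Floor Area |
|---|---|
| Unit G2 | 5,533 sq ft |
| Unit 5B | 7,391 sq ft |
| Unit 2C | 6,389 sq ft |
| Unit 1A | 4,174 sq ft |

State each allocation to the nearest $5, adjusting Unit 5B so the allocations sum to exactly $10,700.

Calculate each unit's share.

Total floor area = 23,487.
Proportional shares: Unit G2 5,533/23,487 × $10,700 = 2,520.68; Unit 5B 7,391/23,487 × $10,700 = 3,367.13; Unit 2C 6,389/23,487 × $10,700 = 2,910.64; Unit 1A 4,174/23,487 × $10,700 = 1,901.55.
Rounded to nearest $5: Unit G2 $2,520; Unit 5B $3,365; Unit 2C $2,910; Unit 1A $1,900. Sum = $10,695.
Difference $10,700 − $10,695 = +$5 applied to Unit 5B: Unit 5B becomes $3,370.

Unit G2: $2,520; Unit 5B: $3,370; Unit 2C: $2,910; Unit 1A: $1,900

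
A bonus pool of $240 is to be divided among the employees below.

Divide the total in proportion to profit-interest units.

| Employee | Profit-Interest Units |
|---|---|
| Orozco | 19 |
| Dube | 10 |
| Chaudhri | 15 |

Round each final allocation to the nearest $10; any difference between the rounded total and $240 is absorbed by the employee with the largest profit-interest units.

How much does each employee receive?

Orozco: $110 | Dube: $50 | Chaudhri: $80

Profit-interest units total: 44.
Raw shares: Orozco 19/44 × $240 = 103.64; Dube 10/44 × $240 = 54.55; Chaudhri 15/44 × $240 = 81.82.
Rounded to nearest $10: Orozco $100; Dube $50; Chaudhri $80. Sum = $230.
Difference $240 − $230 = +$10 applied to largest profit-interest units (Orozco): Orozco becomes $110.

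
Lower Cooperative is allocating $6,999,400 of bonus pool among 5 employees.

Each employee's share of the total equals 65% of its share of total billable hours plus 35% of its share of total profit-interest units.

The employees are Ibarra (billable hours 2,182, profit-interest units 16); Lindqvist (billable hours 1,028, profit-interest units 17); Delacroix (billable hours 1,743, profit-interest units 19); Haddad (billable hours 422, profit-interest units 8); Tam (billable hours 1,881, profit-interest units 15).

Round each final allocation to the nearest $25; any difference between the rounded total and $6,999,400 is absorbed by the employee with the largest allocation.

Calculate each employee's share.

Ibarra: $1,890,775 | Lindqvist: $1,199,850 | Delacroix: $1,713,500 | Haddad: $525,900 | Tam: $1,669,375

Billable hours total 7,256; profit-interest units total 75.
Composite weights (65% billable hours + 35% profit-interest units): Ibarra 0.2701; Lindqvist 0.1714; Delacroix 0.2448; Haddad 0.0751; Tam 0.2385.
Pro-rata amounts: Ibarra 1,890,765.34; Lindqvist 1,199,855.62; Delacroix 1,713,498.01; Haddad 525,910.63; Tam 1,669,370.40.
Rounded to nearest $25: Ibarra $1,890,775; Lindqvist $1,199,850; Delacroix $1,713,500; Haddad $525,900; Tam $1,669,375. Sum = $6,999,400.
No rounding difference to absorb.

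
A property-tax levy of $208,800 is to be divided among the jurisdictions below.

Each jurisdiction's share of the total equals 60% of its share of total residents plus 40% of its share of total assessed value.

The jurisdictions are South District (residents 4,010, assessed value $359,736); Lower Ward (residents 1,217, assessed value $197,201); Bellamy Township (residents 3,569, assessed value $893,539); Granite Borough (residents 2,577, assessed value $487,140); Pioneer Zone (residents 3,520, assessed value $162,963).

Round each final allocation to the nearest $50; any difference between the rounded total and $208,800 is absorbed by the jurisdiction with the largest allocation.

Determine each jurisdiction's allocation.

Residents total 14,893; assessed value total 2,100,579.
Composite weights (60% residents + 40% assessed value): South District 0.2301; Lower Ward 0.0866; Bellamy Township 0.3139; Granite Borough 0.1966; Pioneer Zone 0.1728.
Pro-rata amounts: South District 48,035.41; Lower Ward 18,078.21; Bellamy Township 65,549.98; Granite Borough 41,046.65; Pioneer Zone 36,089.74.
At nearest $50: South District $48,050; Lower Ward $18,100; Bellamy Township $65,550; Granite Borough $41,050; Pioneer Zone $36,100. Sum = $208,850.
Difference $208,800 − $208,850 = −$50 applied to largest allocation (Bellamy Township): Bellamy Township becomes $65,500.

South District: $48,050 · Lower Ward: $18,100 · Bellamy Township: $65,500 · Granite Borough: $41,050 · Pioneer Zone: $36,100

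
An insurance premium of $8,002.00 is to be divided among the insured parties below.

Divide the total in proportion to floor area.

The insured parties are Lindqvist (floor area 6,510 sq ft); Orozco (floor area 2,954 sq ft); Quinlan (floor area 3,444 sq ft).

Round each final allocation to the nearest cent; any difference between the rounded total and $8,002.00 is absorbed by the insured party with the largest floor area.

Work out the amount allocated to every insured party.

Total floor area = 6,510 + 2,954 + 3,444 = 12,908.
Proportional shares: Lindqvist 4,035.7158; Orozco 1,831.2603; Quinlan 2,135.0239.
After rounding (cent): Lindqvist $4,035.72; Orozco $1,831.26; Quinlan $2,135.02. Sum = $8,002.00.
Rounded total matches; no reconciliation needed.

Lindqvist: $4,035.72 · Orozco: $1,831.26 · Quinlan: $2,135.02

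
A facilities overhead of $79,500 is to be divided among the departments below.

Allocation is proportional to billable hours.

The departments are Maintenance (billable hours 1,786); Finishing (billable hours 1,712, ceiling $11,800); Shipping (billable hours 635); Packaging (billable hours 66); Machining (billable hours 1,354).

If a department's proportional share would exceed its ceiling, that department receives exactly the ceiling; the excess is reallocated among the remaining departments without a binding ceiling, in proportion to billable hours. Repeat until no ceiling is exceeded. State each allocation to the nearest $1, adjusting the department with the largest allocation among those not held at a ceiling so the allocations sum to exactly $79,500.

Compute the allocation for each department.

Billable hours total: 5,553.
Pro-rata shares before constraints: Maintenance 25,569.42; Finishing 24,509.99; Shipping 9,091.03; Packaging 944.89; Machining 19,384.66.
Held at cap: Finishing ($11,800); residual $67,700 reallocated over remaining billable hours 3,841.
Remaining shares: Maintenance 31,479.35 → $31,479; Shipping 11,192.27 → $11,192; Packaging 1,163.29 → $1,163; Machining 23,865.09 → $23,865.
Rounding difference +$1 applied to Maintenance → $31,480.

Maintenance: $31,480 | Finishing: $11,800 | Shipping: $11,192 | Packaging: $1,163 | Machining: $23,865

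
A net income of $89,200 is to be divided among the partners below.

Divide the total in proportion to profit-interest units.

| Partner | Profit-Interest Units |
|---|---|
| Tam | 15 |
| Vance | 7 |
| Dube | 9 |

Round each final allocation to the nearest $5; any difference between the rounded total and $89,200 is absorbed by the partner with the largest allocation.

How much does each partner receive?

Profit-interest units total: 31.
Unrounded shares: Tam 15/31 × $89,200 = 43,161.29; Vance 7/31 × $89,200 = 20,141.94; Dube 9/31 × $89,200 = 25,896.77.
At nearest $5: Tam $43,160; Vance $20,140; Dube $25,895. Sum = $89,195.
Difference $89,200 − $89,195 = +$5 applied to largest allocation (Tam): Tam becomes $43,165.

Tam: $43,165 | Vance: $20,140 | Dube: $25,895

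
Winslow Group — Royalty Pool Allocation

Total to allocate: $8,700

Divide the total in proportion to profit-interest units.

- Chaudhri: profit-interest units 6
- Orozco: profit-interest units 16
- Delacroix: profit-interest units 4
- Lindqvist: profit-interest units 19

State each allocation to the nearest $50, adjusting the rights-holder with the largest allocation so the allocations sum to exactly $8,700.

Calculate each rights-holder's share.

Chaudhri: $1,150; Orozco: $3,100; Delacroix: $750; Lindqvist: $3,700

Combined profit-interest units = 45.
Proportional shares: Chaudhri 6/45 × $8,700 = 1,160.00; Orozco 16/45 × $8,700 = 3,093.33; Delacroix 4/45 × $8,700 = 773.33; Lindqvist 19/45 × $8,700 = 3,673.33.
After rounding ($50): Chaudhri $1,150; Orozco $3,100; Delacroix $750; Lindqvist $3,650. Sum = $8,650.
Difference $8,700 − $8,650 = +$50 applied to largest allocation (Lindqvist): Lindqvist becomes $3,700.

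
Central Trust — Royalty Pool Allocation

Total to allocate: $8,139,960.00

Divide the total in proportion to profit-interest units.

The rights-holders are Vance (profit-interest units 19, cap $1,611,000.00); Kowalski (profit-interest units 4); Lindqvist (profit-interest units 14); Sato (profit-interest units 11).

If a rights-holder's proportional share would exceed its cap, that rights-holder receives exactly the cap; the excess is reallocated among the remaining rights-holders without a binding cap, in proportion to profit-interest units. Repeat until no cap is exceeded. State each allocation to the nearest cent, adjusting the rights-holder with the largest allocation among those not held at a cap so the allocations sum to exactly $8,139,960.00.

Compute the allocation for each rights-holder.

Total profit-interest units = 48.
Proportional shares (ignoring caps): Vance 3,222,067.5000; Kowalski 678,330.0000; Lindqvist 2,374,155.0000; Sato 1,865,407.5000.
Capped: Vance ($1,611,000.00); balance $6,528,960.00 reallocated over remaining profit-interest units 29.
Shares after redistribution: Kowalski 900,546.2069 → $900,546.21; Lindqvist 3,151,911.7241 → $3,151,911.72; Sato 2,476,502.0690 → $2,476,502.07.

Vance: $1,611,000.00; Kowalski: $900,546.21; Lindqvist: $3,151,911.72; Sato: $2,476,502.07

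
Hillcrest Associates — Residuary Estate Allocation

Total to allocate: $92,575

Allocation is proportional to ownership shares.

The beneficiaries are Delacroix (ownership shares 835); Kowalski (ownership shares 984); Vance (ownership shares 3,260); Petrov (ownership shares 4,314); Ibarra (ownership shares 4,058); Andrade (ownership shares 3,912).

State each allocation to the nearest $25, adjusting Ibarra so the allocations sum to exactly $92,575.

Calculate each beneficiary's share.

Delacroix: $4,450; Kowalski: $5,250; Vance: $17,375; Petrov: $23,000; Ibarra: $21,650; Andrade: $20,850

Sum of ownership shares: 17,363.
Proportional shares: Delacroix 835/17,363 × $92,575 = 4,452.00; Kowalski 984/17,363 × $92,575 = 5,246.43; Vance 3,260/17,363 × $92,575 = 17,381.47; Petrov 4,314/17,363 × $92,575 = 23,001.13; Ibarra 4,058/17,363 × $92,575 = 21,636.20; Andrade 3,912/17,363 × $92,575 = 20,857.77.
Rounded to nearest $25: Delacroix $4,450; Kowalski $5,250; Vance $17,375; Petrov $23,000; Ibarra $21,625; Andrade $20,850. Sum = $92,550.
Difference $92,575 − $92,550 = +$25 applied to Ibarra: Ibarra becomes $21,650.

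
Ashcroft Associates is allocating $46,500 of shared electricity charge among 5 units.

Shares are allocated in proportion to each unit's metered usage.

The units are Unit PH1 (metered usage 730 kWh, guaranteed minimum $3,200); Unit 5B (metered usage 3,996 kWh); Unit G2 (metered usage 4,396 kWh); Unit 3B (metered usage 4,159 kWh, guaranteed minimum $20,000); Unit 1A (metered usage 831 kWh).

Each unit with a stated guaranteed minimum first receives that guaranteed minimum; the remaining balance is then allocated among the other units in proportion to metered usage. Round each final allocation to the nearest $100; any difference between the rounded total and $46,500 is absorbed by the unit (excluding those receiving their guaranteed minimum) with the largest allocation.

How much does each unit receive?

Unit PH1: $3,200 · Unit 5B: $10,100 · Unit G2: $11,100 · Unit 3B: $20,000 · Unit 1A: $2,100

Fund the minimums — Unit PH1 $3,200; Unit 3B $20,000. Remaining pool $23,300.
Remaining pool split over remaining metered usage 9,223: Unit 5B 10,095.07 → $10,100; Unit G2 11,105.58 → $11,100; Unit 1A 2,099.35 → $2,100.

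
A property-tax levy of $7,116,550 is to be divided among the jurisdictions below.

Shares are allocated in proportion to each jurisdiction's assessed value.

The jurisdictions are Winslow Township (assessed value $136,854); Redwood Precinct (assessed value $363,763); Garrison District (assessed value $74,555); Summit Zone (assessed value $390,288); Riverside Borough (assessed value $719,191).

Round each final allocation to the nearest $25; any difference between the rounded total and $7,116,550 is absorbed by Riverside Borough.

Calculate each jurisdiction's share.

Sum of assessed value: 1,684,651.
Pro-rata amounts: Winslow Township 136,854/1,684,651 × $7,116,550 = 578,118.75; Redwood Precinct 363,763/1,684,651 × $7,116,550 = 1,536,661.05; Garrison District 74,555/1,684,651 × $7,116,550 = 314,946.17; Summit Zone 390,288/1,684,651 × $7,116,550 = 1,648,711.85; Riverside Borough 719,191/1,684,651 × $7,116,550 = 3,038,112.17.
Rounded to nearest $25: Winslow Township $578,125; Redwood Precinct $1,536,650; Garrison District $314,950; Summit Zone $1,648,700; Riverside Borough $3,038,100. Sum = $7,116,525.
Difference $7,116,550 − $7,116,525 = +$25 applied to Riverside Borough: Riverside Borough becomes $3,038,125.

Winslow Township: $578,125; Redwood Precinct: $1,536,650; Garrison District: $314,950; Summit Zone: $1,648,700; Riverside Borough: $3,038,125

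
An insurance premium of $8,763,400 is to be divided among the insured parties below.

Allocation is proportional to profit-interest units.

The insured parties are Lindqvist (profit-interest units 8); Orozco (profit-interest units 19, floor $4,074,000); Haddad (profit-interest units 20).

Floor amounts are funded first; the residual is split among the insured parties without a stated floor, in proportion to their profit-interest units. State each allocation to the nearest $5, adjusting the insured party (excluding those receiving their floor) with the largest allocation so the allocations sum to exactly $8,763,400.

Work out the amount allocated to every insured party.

Lindqvist: $1,339,830; Orozco: $4,074,000; Haddad: $3,349,570

Fund the minimums — Orozco $4,074,000. Balance $4,689,400.
Balance split over remaining profit-interest units 28: Lindqvist 1,339,828.57 → $1,339,830; Haddad 3,349,571.43 → $3,349,570.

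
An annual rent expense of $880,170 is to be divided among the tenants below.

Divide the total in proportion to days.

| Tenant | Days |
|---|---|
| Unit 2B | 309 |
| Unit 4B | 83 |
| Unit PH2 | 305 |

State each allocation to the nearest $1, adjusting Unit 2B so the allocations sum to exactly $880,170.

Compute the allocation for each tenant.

Unit 2B: $390,205 · Unit 4B: $104,812 · Unit PH2: $385,153

Total days = 697.
Pro-rata amounts: Unit 2B 309/697 × $880,170 = 390,204.49; Unit 4B 83/697 × $880,170 = 104,812.21; Unit PH2 305/697 × $880,170 = 385,153.30.
After rounding ($1): Unit 2B $390,204; Unit 4B $104,812; Unit PH2 $385,153. Sum = $880,169.
Difference $880,170 − $880,169 = +$1 applied to Unit 2B: Unit 2B becomes $390,205.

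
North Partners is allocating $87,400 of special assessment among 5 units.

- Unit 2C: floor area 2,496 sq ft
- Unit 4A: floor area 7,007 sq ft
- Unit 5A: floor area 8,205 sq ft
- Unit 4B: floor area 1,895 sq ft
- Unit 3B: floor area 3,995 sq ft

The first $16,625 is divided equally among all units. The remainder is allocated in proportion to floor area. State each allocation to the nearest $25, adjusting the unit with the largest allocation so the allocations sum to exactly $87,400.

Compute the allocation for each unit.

$16,625 shared equally gives $3,325 per unit.
Remainder $70,775 by floor area (total 23,598): Unit 2C 7,485.99 → $7,475; Unit 4A 21,015.36 → $21,025; Unit 5A 24,608.39 → $24,600; Unit 4B 5,683.47 → $5,675; Unit 3B 11,981.78 → $11,975.
Rounding difference +$25 on remainder applied to Unit 5A.
Totals: Unit 2C $3,325 + $7,475 = $10,800; Unit 4A $3,325 + $21,025 = $24,350; Unit 5A $3,325 + $24,625 = $27,950; Unit 4B $3,325 + $5,675 = $9,000; Unit 3B $3,325 + $11,975 = $15,300.

Unit 2C: $10,800 | Unit 4A: $24,350 | Unit 5A: $27,950 | Unit 4B: $9,000 | Unit 3B: $15,300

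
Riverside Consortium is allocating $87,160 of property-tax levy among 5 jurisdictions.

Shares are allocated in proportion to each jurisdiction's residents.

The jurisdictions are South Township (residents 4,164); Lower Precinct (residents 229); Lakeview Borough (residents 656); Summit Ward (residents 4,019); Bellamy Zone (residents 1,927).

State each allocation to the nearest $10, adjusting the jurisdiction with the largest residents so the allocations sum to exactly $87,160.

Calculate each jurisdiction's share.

Total residents = 4,164 + 229 + 656 + 4,019 + 1,927 = 10,995.
Raw shares: South Township 33,009.03; Lower Precinct 1,815.34; Lakeview Borough 5,200.27; Summit Ward 31,859.58; Bellamy Zone 15,275.79.
At nearest $10: South Township $33,010; Lower Precinct $1,820; Lakeview Borough $5,200; Summit Ward $31,860; Bellamy Zone $15,280. Sum = $87,170.
Difference $87,160 − $87,170 = −$10 applied to largest residents (South Township): South Township becomes $33,000.

South Township: $33,000; Lower Precinct: $1,820; Lakeview Borough: $5,200; Summit Ward: $31,860; Bellamy Zone: $15,280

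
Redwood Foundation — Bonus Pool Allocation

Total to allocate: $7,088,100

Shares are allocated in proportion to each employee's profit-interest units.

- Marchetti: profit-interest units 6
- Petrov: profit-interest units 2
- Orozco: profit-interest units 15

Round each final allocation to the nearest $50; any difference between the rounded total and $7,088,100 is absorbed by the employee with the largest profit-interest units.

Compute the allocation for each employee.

Combined profit-interest units = 6 + 2 + 15 = 23.
Pro-rata amounts: Marchetti 1,849,069.57; Petrov 616,356.52; Orozco 4,622,673.91.
After rounding ($50): Marchetti $1,849,050; Petrov $616,350; Orozco $4,622,650. Sum = $7,088,050.
Difference $7,088,100 − $7,088,050 = +$50 applied to largest profit-interest units (Orozco): Orozco becomes $4,622,700.

Marchetti: $1,849,050 · Petrov: $616,350 · Orozco: $4,622,700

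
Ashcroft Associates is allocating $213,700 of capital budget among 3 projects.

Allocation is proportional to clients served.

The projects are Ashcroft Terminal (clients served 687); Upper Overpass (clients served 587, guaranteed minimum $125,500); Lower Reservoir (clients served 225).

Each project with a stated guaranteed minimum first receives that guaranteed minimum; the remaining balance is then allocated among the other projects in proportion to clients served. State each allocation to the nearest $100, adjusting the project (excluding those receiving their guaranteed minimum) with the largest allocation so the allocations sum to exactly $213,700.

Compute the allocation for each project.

Ashcroft Terminal: $66,400 | Upper Overpass: $125,500 | Lower Reservoir: $21,800

Fund the minimums — Upper Overpass $125,500. Residual $88,200.
Residual split over remaining clients served 912: Ashcroft Terminal 66,440.13 → $66,400; Lower Reservoir 21,759.87 → $21,800.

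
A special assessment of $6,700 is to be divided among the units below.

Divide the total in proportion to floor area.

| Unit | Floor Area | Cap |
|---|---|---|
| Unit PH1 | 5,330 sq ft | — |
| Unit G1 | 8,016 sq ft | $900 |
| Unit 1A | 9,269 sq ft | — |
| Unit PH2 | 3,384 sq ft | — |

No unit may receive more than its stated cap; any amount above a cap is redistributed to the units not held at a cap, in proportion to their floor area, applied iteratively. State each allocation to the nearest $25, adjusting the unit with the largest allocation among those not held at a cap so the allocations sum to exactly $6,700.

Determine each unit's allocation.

Unit PH1: $1,725 · Unit G1: $900 · Unit 1A: $2,975 · Unit PH2: $1,100

Sum of floor area: 25,999.
Pro-rata shares before constraints: Unit PH1 1,373.55; Unit G1 2,065.74; Unit 1A 2,388.64; Unit PH2 872.06.
Capped: Unit G1 ($900); residual $5,800 reallocated over remaining floor area 17,983.
Remaining shares: Unit PH1 1,719.07 → $1,725; Unit 1A 2,989.50 → $3,000; Unit PH2 1,091.43 → $1,100.
Rounding difference −$25 applied to Unit 1A → $2,975.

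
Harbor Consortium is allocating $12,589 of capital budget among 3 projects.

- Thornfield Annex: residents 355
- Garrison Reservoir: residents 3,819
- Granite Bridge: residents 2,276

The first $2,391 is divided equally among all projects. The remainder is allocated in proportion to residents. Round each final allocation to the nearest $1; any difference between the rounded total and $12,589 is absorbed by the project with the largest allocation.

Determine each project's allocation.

Thornfield Annex: $1,358 | Garrison Reservoir: $6,835 | Granite Bridge: $4,396

$2,391 shared equally gives $797 per project.
Remainder $10,198 by residents (total 6,450): Thornfield Annex 561.29 → $561; Garrison Reservoir 6,038.16 → $6,038; Granite Bridge 3,598.55 → $3,599.
Totals: Thornfield Annex $797 + $561 = $1,358; Garrison Reservoir $797 + $6,038 = $6,835; Granite Bridge $797 + $3,599 = $4,396.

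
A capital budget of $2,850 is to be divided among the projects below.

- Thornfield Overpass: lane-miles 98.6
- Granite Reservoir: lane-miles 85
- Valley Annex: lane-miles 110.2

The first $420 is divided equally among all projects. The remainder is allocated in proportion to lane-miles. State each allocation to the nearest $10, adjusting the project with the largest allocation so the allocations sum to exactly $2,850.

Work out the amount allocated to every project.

Thornfield Overpass: $960 | Granite Reservoir: $840 | Valley Annex: $1,050

Equal tier: $420 ÷ 3 = $140 apiece.
Remainder $2,430 by lane-miles (total 293.8): Thornfield Overpass 815.51 → $820; Granite Reservoir 703.03 → $700; Valley Annex 911.46 → $910.
Totals: Thornfield Overpass $140 + $820 = $960; Granite Reservoir $140 + $700 = $840; Valley Annex $140 + $910 = $1,050.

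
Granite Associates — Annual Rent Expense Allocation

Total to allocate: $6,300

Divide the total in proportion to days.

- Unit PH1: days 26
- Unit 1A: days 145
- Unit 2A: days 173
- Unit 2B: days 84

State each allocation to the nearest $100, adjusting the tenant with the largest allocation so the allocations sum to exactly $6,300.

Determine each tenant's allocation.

Combined days = 428.
Unrounded shares: Unit PH1 26/428 × $6,300 = 382.71; Unit 1A 145/428 × $6,300 = 2,134.35; Unit 2A 173/428 × $6,300 = 2,546.50; Unit 2B 84/428 × $6,300 = 1,236.45.
After rounding ($100): Unit PH1 $400; Unit 1A $2,100; Unit 2A $2,500; Unit 2B $1,200. Sum = $6,200.
Difference $6,300 − $6,200 = +$100 applied to largest allocation (Unit 2A): Unit 2A becomes $2,600.

Unit PH1: $400 | Unit 1A: $2,100 | Unit 2A: $2,600 | Unit 2B: $1,200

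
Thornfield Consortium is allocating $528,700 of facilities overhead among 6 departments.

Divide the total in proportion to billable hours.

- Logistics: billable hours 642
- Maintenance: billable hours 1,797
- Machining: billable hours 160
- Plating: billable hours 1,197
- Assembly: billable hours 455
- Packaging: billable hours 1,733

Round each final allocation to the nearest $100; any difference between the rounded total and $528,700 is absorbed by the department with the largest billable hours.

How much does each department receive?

Logistics: $56,700 | Maintenance: $158,800 | Machining: $14,100 | Plating: $105,800 | Assembly: $40,200 | Packaging: $153,100

Total billable hours = 642 + 1,797 + 160 + 1,197 + 455 + 1,733 = 5,984.
Pro-rata amounts: Logistics 56,722.16; Maintenance 158,769.03; Machining 14,136.36; Plating 105,757.67; Assembly 40,200.28; Packaging 153,114.49.
After rounding ($100): Logistics $56,700; Maintenance $158,800; Machining $14,100; Plating $105,800; Assembly $40,200; Packaging $153,100. Sum = $528,700.
Sum already equals the total — no adjustment.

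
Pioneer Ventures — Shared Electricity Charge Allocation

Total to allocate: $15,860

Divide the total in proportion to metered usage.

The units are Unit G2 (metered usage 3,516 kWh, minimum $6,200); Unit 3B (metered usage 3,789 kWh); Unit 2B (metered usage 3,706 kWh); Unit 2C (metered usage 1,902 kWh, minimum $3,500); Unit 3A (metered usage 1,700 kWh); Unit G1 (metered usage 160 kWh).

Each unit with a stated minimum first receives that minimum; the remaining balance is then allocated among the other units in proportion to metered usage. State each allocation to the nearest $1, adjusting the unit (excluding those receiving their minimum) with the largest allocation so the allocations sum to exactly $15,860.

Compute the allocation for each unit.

Unit G2: $6,200 · Unit 3B: $2,496 · Unit 2B: $2,440 · Unit 2C: $3,500 · Unit 3A: $1,119 · Unit G1: $105

Fund the minimums — Unit G2 $6,200; Unit 2C $3,500. Residual $6,160.
Residual split over remaining metered usage 9,355: Unit 3B 2,494.95 → $2,495; Unit 2B 2,440.30 → $2,440; Unit 3A 1,119.40 → $1,119; Unit G1 105.36 → $105.
Rounding difference +$1 applied to Unit 3B → $2,496.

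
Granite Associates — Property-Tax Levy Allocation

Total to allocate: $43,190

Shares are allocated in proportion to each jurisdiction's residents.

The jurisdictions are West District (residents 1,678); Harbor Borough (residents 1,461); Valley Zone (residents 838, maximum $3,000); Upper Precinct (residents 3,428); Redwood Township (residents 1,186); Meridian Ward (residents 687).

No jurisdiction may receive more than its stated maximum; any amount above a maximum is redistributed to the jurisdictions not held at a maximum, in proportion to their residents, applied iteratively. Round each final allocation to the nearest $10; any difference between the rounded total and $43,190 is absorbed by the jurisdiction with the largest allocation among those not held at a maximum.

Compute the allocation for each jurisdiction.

Combined residents = 9,278.
Pro-rata shares before constraints: West District 7,811.25; Harbor Borough 6,801.10; Valley Zone 3,900.97; Upper Precinct 15,957.68; Redwood Township 5,520.95; Meridian Ward 3,198.05.
Capped: Valley Zone ($3,000); balance $40,190 reallocated over remaining residents 8,440.
Redistributed shares: West District 7,990.38 → $7,990; Harbor Borough 6,957.06 → $6,960; Upper Precinct 16,323.62 → $16,320; Redwood Township 5,647.55 → $5,650; Meridian Ward 3,271.39 → $3,270.

West District: $7,990 | Harbor Borough: $6,960 | Valley Zone: $3,000 | Upper Precinct: $16,320 | Redwood Township: $5,650 | Meridian Ward: $3,270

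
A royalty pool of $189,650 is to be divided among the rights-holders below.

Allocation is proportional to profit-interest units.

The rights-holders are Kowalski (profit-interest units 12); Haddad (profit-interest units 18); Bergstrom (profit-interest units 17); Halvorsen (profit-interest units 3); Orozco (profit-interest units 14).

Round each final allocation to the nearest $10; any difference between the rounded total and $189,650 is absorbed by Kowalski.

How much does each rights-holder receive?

Kowalski: $35,550 · Haddad: $53,340 · Bergstrom: $50,380 · Halvorsen: $8,890 · Orozco: $41,490

Sum of profit-interest units: 64.
Proportional shares: Kowalski 12/64 × $189,650 = 35,559.38; Haddad 18/64 × $189,650 = 53,339.06; Bergstrom 17/64 × $189,650 = 50,375.78; Halvorsen 3/64 × $189,650 = 8,889.84; Orozco 14/64 × $189,650 = 41,485.94.
After rounding ($10): Kowalski $35,560; Haddad $53,340; Bergstrom $50,380; Halvorsen $8,890; Orozco $41,490. Sum = $189,660.
Difference $189,650 − $189,660 = −$10 applied to Kowalski: Kowalski becomes $35,550.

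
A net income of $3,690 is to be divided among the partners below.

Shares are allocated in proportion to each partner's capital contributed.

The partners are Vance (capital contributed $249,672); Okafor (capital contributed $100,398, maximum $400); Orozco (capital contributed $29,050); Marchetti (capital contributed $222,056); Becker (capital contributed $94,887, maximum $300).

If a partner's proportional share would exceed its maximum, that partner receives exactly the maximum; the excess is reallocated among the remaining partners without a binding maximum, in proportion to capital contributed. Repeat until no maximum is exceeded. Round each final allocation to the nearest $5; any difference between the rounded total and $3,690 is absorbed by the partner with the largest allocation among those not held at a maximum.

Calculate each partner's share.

Combined capital contributed = 696,063.
Unconstrained shares: Vance 1,323.57; Okafor 532.23; Orozco 154.00; Marchetti 1,177.17; Becker 503.02.
Capped: Okafor ($400), Becker ($300); balance $2,990 reallocated over remaining capital contributed 500,778.
Remaining shares: Vance 1,490.72 → $1,490; Orozco 173.45 → $175; Marchetti 1,325.83 → $1,325.

Vance: $1,490; Okafor: $400; Orozco: $175; Marchetti: $1,325; Becker: $300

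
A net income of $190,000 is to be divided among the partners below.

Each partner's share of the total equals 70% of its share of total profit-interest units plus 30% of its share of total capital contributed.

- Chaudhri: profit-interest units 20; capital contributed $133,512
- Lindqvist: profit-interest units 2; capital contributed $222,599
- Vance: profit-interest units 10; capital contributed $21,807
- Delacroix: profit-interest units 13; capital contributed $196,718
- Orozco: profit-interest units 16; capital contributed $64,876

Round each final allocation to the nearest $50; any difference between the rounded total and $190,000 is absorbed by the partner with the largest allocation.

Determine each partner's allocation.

Profit-interest units total 61; capital contributed total 639,512.
Blended shares (70% profit-interest units + 30% capital contributed): Chaudhri 0.2921; Lindqvist 0.1274; Vance 0.1250; Delacroix 0.2415; Orozco 0.2140.
Raw shares: Chaudhri 55,506.54; Lindqvist 24,201.01; Vance 23,746.95; Delacroix 45,877.83; Orozco 40,667.67.
After rounding ($50): Chaudhri $55,500; Lindqvist $24,200; Vance $23,750; Delacroix $45,900; Orozco $40,650. Sum = $190,000.
Sum already equals the total — no adjustment.

Chaudhri: $55,500 · Lindqvist: $24,200 · Vance: $23,750 · Delacroix: $45,900 · Orozco: $40,650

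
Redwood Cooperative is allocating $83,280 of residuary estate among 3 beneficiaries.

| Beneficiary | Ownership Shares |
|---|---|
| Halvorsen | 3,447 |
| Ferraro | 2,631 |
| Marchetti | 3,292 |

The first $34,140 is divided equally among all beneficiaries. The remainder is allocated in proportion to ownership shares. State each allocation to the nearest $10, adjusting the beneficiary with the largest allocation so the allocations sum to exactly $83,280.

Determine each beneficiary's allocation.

Halvorsen: $29,460 | Ferraro: $25,180 | Marchetti: $28,640

First tranche $34,140 split equally: $11,380 each.
Remainder $49,140 by ownership shares (total 9,370): Halvorsen 18,077.44 → $18,080; Ferraro 13,798.01 → $13,800; Marchetti 17,264.55 → $17,260.
Totals: Halvorsen $11,380 + $18,080 = $29,460; Ferraro $11,380 + $13,800 = $25,180; Marchetti $11,380 + $17,260 = $28,640.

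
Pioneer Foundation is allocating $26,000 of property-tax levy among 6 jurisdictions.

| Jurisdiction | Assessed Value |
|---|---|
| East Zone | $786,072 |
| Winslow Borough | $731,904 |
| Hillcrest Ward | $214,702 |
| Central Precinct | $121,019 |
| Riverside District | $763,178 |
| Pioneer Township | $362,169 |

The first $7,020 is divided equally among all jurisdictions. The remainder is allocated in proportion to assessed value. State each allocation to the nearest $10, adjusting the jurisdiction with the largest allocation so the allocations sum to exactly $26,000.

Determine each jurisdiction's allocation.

East Zone: $6,180 · Winslow Borough: $5,830 · Hillcrest Ward: $2,540 · Central Precinct: $1,940 · Riverside District: $6,030 · Pioneer Township: $3,480

Equal tier: $7,020 ÷ 6 = $1,170 apiece.
Remainder $18,980 by assessed value (total 2,979,044): East Zone 5,008.20 → $5,010; Winslow Borough 4,663.09 → $4,660; Hillcrest Ward 1,367.90 → $1,370; Central Precinct 771.03 → $770; Riverside District 4,862.34 → $4,860; Pioneer Township 2,307.44 → $2,310.
Totals: East Zone $1,170 + $5,010 = $6,180; Winslow Borough $1,170 + $4,660 = $5,830; Hillcrest Ward $1,170 + $1,370 = $2,540; Central Precinct $1,170 + $770 = $1,940; Riverside District $1,170 + $4,860 = $6,030; Pioneer Township $1,170 + $2,310 = $3,480.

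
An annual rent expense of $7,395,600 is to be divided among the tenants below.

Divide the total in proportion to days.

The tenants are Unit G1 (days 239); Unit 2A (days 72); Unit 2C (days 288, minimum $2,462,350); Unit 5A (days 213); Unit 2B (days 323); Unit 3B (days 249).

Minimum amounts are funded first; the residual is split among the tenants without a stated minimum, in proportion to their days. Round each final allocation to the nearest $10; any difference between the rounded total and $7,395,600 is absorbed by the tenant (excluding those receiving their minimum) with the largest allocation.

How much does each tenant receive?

Guaranteed amounts: Unit 2C $2,462,350. Balance $4,933,250.
Balance split over remaining days 1,096: Unit G1 1,075,772.58 → $1,075,770; Unit 2A 324,082.12 → $324,080; Unit 5A 958,742.93 → $958,740; Unit 2B 1,453,868.39 → $1,453,870; Unit 3B 1,120,783.99 → $1,120,780.
Rounding difference +$10 applied to Unit 2B → $1,453,880.

Unit G1: $1,075,770 · Unit 2A: $324,080 · Unit 2C: $2,462,350 · Unit 5A: $958,740 · Unit 2B: $1,453,880 · Unit 3B: $1,120,780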